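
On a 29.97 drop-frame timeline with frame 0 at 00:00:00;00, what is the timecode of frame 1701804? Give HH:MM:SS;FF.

15:46:23;18

Ten DF minutes hold 17982 frames, so frame 1701804 lies in block 94 (frames 1690308–1708289) with 11496 frames into that block.
The block's first minute is 1800 frames and the rest 1798 each; 11496 frames reaches minute 6, so 94 × 18 + 6 × 2 = 1704 labels have been skipped so far.
Adding those back, label number 1701804 + 1704 = 1703508 at 30 labels/s is 56783 s + 18 f = 15 h 46 min 23 s frame 18, i.e. 15:46:23;18.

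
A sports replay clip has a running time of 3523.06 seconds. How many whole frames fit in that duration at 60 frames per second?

Frames = 3523.06 × 60 = 1056918/5 ≈ 211383.6000.
Complete frames: 211383.

211383 frames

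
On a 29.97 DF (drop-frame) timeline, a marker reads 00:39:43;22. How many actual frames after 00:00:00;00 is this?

71440

As if non-drop at 30 labels/s: (0 × 3600 + 39 × 60 + 43) × 30 + 22 = 71512.
Minute boundaries passed: 39; those not divisible by 10: 39 − 3 = 36; dropped labels = 2 × 36 = 72.
Actual frame index = 71512 − 72 = 71440.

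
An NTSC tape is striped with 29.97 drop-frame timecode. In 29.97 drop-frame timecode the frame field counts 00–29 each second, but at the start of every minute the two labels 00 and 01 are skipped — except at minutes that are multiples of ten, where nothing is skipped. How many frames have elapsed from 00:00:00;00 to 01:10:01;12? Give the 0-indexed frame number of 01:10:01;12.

125916

Complete 10-minute blocks: 7, each 17982 frames → 125874.
Remaining 0 whole minutes in the current block: 0 frames.
Within the current minute: 1 × 30 + 12 = 42. Total = 125874 + 0 + 42 = 125916.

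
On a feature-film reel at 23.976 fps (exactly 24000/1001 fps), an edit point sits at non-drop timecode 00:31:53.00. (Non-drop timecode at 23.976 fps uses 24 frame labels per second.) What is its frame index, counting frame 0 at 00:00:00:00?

Total seconds to the label: (0 × 3600 + 31 × 60 + 53) = 1913.
Frame index = 1913 × 24 + 0 = 45912.

frame 45912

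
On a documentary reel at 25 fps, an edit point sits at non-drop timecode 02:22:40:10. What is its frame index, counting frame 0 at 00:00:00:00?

frame 214010

Total seconds to the label: (2 × 3600 + 22 × 60 + 40) = 8560.
Frame index = 8560 × 25 + 10 = 214010.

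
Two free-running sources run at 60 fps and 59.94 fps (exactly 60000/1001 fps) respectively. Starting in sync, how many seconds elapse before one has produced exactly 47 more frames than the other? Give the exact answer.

47047/60 seconds

The gap grows by |60000/1001 − 60| = 60/1001 frames per second.
Time for a 47-frame gap: 47 ÷ (60/1001) = 47047/60 s.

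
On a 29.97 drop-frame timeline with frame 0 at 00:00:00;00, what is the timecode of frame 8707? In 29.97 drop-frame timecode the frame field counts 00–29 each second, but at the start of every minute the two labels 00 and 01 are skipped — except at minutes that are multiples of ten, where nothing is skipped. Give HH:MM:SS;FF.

Each 10-minute DF block holds 10 × 60 × 30 − 9 × 2 = 17982 frames. 8707 ÷ 17982 → 0 full blocks, remainder 8707.
Within the partial block the first minute is 1800 frames and each further minute 1798, so 4 further minute boundaries passed. Total skipped labels = 18 × 0 + 2 × 4 = 8.
Non-drop label index = 8707 + 8 = 8715; at 30 labels/s that is 00:04:50:15, i.e. DF 00:04:50;15.

00:04:50;15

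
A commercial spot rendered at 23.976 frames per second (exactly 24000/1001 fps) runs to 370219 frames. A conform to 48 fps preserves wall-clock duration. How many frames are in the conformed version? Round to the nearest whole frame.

Frames at target rate = 370219 × (48) / (24000/1001) = 370589219/500 ≈ 741178.438.
Nearest whole frame: 741178.

741178 frames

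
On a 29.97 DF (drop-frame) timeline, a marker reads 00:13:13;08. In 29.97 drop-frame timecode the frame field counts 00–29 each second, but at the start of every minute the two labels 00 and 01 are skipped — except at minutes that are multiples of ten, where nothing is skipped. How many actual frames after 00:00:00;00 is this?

23774

As if non-drop at 30 labels/s: (0 × 3600 + 13 × 60 + 13) × 30 + 8 = 23798.
Minute boundaries passed: 13; those not divisible by 10: 13 − 1 = 12; dropped labels = 2 × 12 = 24.
Actual frame index = 23798 − 24 = 23774.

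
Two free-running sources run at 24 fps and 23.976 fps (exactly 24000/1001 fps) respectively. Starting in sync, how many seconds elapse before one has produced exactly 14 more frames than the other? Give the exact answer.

7007/12 seconds

The gap grows by |24000/1001 − 24| = 24/1001 frames per second.
Time for a 14-frame gap: 14 ÷ (24/1001) = 7007/12 s.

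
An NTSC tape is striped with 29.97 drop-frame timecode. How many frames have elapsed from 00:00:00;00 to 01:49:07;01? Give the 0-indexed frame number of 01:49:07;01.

As if non-drop at 30 labels/s: (1 × 3600 + 49 × 60 + 7) × 30 + 1 = 196411.
Minute boundaries passed: 109; those not divisible by 10: 109 − 10 = 99; dropped labels = 2 × 99 = 198.
Actual frame index = 196411 − 198 = 196213.

196213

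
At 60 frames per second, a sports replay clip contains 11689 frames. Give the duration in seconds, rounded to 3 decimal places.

Running time = 11689 × 1/60 = 11689/60 s ≈ 194.817 s.

194.817 seconds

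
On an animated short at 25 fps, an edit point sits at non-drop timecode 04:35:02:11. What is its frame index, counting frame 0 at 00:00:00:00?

412561

Total seconds to the label: (4 × 3600 + 35 × 60 + 2) = 16502.
Frame index = 16502 × 25 + 11 = 412561.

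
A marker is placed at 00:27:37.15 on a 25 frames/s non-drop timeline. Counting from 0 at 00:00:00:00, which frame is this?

frame 41440

Total seconds to the label: (0 × 3600 + 27 × 60 + 37) = 1657.
Frame index = 1657 × 25 + 15 = 41440.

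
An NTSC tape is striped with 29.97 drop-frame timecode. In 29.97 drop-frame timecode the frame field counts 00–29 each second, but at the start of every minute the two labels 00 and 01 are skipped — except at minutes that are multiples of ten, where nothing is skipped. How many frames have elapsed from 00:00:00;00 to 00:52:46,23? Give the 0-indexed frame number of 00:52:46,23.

94909

Complete 10-minute blocks: 5, each 17982 frames → 89910.
Remaining 2 whole minutes in the current block: 1800 + 1 × 1798 = 3598 frames.
Within the current minute: 46 × 30 + 23 − 2 = 1401 (labels ;00/;01 skipped at this minute). Total = 89910 + 3598 + 1401 = 94909.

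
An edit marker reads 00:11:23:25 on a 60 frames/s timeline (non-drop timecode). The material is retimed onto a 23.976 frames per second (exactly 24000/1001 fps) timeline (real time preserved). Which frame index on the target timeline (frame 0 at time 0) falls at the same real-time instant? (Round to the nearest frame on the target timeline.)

frame 16386

Source frame index: (0×3600 + 11×60 + 23) × 60 + 25 = 41005.
Real time: 41005 / (60) = 8201/12 s.
Target frame: (8201/12) × (24000/1001) = 16402000/1001 ≈ 16385.614 → 16386.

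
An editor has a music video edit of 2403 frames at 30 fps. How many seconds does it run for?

Running time = 2403 / (30) = 80.1 s.

80.1 seconds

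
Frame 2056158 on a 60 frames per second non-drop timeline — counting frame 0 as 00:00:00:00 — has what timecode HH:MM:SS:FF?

09:31:09:18

2056158 ÷ 60 = 34269 full seconds, remainder 18 frames.
34269 s = 9 h 31 min 9 s.
Timecode: 09:31:09:18.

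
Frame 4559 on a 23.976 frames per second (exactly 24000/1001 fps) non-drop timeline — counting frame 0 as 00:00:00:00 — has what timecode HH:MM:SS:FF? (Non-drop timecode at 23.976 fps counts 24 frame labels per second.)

4559 ÷ 24 = 189 full seconds, remainder 23 frames.
189 s = 0 h 3 min 9 s.
Timecode: 00:03:09:23.

00:03:09:23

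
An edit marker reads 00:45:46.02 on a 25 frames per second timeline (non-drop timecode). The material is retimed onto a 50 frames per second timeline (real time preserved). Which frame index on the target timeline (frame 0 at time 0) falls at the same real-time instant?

frame 137304

Source frame index: (0×3600 + 45×60 + 46) × 25 + 2 = 68652.
Real time: 68652 / (25) = 68652/25 s.
Target frame: (68652/25) × (50) = 137304.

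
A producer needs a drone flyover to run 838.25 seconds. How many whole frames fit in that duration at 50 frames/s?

Frames = 838.25 × 50 = 83825/2 ≈ 41912.5000.
Complete frames: 41912.

41912 frames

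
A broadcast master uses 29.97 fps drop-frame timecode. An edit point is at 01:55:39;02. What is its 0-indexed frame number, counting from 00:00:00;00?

207964

Complete 10-minute blocks: 11, each 17982 frames → 197802.
Remaining 5 whole minutes in the current block: 1800 + 4 × 1798 = 8992 frames.
Within the current minute: 39 × 30 + 2 − 2 = 1170 (labels ;00/;01 skipped at this minute). Total = 197802 + 8992 + 1170 = 207964.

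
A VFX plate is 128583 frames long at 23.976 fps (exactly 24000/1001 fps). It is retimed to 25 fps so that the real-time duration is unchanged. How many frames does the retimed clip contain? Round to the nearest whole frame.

134075 frames

Frames at target rate = 128583 × (25) / (24000/1001) = 42903861/320 ≈ 134074.566.
Nearest whole frame: 134075.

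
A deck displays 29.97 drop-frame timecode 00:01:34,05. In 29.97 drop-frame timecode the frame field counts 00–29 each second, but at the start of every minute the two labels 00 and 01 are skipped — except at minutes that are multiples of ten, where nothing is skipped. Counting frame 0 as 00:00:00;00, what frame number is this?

2823

As if non-drop at 30 labels/s: (0 × 3600 + 1 × 60 + 34) × 30 + 5 = 2825.
Minute boundaries passed: 1; those not divisible by 10: 1 − 0 = 1; dropped labels = 2 × 1 = 2.
Actual frame index = 2825 − 2 = 2823.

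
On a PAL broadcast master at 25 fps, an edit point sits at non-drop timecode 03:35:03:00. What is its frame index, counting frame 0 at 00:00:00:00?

322575

Total seconds to the label: (3 × 3600 + 35 × 60 + 3) = 12903.
Frame index = 12903 × 25 + 0 = 322575.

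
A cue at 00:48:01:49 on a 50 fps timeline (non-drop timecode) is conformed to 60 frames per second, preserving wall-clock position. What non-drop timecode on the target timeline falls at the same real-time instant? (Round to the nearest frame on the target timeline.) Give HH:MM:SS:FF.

Source frame index: (0×3600 + 48×60 + 1) × 50 + 49 = 144099.
Real time: 144099 / (50) = 144099/50 s.
Target frame: (144099/50) × (60) = 864594/5 ≈ 172918.800 → 172919.
At 60 labels/s: frame 172919 → 00:48:01:59.

00:48:01:59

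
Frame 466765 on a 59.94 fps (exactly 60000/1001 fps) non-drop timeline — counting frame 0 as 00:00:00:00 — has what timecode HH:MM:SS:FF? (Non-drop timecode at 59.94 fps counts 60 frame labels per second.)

466765 ÷ 60 = 7779 full seconds, remainder 25 frames.
7779 s = 2 h 9 min 39 s.
Timecode: 02:09:39:25.

02:09:39:25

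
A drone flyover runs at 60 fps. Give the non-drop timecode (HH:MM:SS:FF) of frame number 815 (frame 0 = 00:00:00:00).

00:00:13:35

815 ÷ 60 = 13 full seconds, remainder 35 frames.
13 s = 0 h 0 min 13 s.
Timecode: 00:00:13:35.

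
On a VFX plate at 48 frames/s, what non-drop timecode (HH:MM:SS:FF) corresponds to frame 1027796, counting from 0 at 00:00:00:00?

05:56:52:20

1027796 ÷ 48 = 21412 full seconds, remainder 20 frames.
21412 s = 5 h 56 min 52 s.
Timecode: 05:56:52:20.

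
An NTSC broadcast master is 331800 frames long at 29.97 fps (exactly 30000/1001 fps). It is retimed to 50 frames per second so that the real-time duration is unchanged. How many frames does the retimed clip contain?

553553 frames

Target frames = source frames × (target rate / source rate) = 331800 × (50)/(30000/1001) = 331800 × 1001/600 = 553553.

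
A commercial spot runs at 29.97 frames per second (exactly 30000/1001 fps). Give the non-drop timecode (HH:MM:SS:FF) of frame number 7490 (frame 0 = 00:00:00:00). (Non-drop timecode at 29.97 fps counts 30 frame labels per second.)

7490 ÷ 30 = 249 full seconds, remainder 20 frames.
249 s = 0 h 4 min 9 s.
Timecode: 00:04:09:20.

00:04:09:20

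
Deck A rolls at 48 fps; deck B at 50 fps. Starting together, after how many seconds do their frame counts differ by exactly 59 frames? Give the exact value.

The gap grows by |50 − 48| = 2 frames per second.
Time for a 59-frame gap: 59 ÷ (2) = 29.5 s.

29.5 seconds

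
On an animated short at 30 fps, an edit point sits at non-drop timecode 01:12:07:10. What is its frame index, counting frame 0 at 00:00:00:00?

Total seconds to the label: (1 × 3600 + 12 × 60 + 7) = 4327.
Frame index = 4327 × 30 + 10 = 129820.

129820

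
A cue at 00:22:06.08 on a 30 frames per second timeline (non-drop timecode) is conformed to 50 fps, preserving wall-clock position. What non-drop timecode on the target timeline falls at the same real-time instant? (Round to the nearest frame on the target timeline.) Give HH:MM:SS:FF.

Source frame index: (0×3600 + 22×60 + 6) × 30 + 8 = 39788.
Real time: 39788 / (30) = 19894/15 s.
Target frame: (19894/15) × (50) = 198940/3 ≈ 66313.333 → 66313.
At 50 labels/s: frame 66313 → 00:22:06:13.

00:22:06:13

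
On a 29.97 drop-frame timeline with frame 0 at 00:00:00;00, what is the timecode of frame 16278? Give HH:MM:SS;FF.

00:09:03;06

Each 10-minute DF block holds 10 × 60 × 30 − 9 × 2 = 17982 frames. 16278 ÷ 17982 → 0 full blocks, remainder 16278.
Within the partial block the first minute is 1800 frames and each further minute 1798, so 9 further minute boundaries passed. Total skipped labels = 18 × 0 + 2 × 9 = 18.
Non-drop label index = 16278 + 18 = 16296; at 30 labels/s that is 00:09:03:06, i.e. DF 00:09:03;06.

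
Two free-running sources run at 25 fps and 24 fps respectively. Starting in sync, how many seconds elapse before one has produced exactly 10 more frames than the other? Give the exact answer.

10 seconds

The gap grows by |24 − 25| = 1 frame per second.
Time for a 10-frame gap: 10 ÷ (1) = 10 s.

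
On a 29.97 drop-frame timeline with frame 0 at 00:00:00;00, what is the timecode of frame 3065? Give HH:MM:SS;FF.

Each 10-minute DF block holds 10 × 60 × 30 − 9 × 2 = 17982 frames. 3065 ÷ 17982 → 0 full blocks, remainder 3065.
Within the partial block the first minute is 1800 frames and each further minute 1798, so 1 further minute boundary passed. Total skipped labels = 18 × 0 + 2 × 1 = 2.
Non-drop label index = 3065 + 2 = 3067; at 30 labels/s that is 00:01:42:07, i.e. DF 00:01:42;07.

00:01:42;07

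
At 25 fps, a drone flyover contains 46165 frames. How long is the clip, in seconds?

Running time = 46165 / (25) = 1846.6 s.

1846.6 seconds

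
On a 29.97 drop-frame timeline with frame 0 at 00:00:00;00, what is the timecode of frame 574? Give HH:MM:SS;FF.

00:00:19;04

Each 10-minute DF block holds 10 × 60 × 30 − 9 × 2 = 17982 frames. 574 ÷ 17982 → 0 full blocks, remainder 574.
Within the partial block the first minute is 1800 frames and each further minute 1798, so 0 further minute boundaries passed. Total skipped labels = 18 × 0 + 2 × 0 = 0.
Non-drop label index = 574 + 0 = 574; at 30 labels/s that is 00:00:19:04, i.e. DF 00:00:19;04.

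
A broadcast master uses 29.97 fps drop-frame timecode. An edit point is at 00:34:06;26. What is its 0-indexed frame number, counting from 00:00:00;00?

As if non-drop at 30 labels/s: (0 × 3600 + 34 × 60 + 6) × 30 + 26 = 61406.
Minute boundaries passed: 34; those not divisible by 10: 34 − 3 = 31; dropped labels = 2 × 31 = 62.
Actual frame index = 61406 − 62 = 61344.

61344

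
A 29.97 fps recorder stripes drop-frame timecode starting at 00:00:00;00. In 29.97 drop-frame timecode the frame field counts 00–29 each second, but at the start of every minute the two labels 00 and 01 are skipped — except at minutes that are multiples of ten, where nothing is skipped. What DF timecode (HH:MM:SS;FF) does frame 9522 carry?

00:05:17;22

Each 10-minute DF block holds 10 × 60 × 30 − 9 × 2 = 17982 frames. 9522 ÷ 17982 → 0 full blocks, remainder 9522.
Within the partial block the first minute is 1800 frames and each further minute 1798, so 5 further minute boundaries passed. Total skipped labels = 18 × 0 + 2 × 5 = 10.
Non-drop label index = 9522 + 10 = 9532; at 30 labels/s that is 00:05:17:22, i.e. DF 00:05:17;22.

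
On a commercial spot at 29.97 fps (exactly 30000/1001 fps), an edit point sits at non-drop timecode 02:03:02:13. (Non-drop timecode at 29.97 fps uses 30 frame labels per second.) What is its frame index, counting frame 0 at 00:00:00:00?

221473

Total seconds to the label: (2 × 3600 + 3 × 60 + 2) = 7382.
Frame index = 7382 × 30 + 13 = 221473.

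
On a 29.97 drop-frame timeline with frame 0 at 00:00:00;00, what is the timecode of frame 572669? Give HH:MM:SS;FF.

05:18:28;03

Ten DF minutes hold 17982 frames, so frame 572669 lies in block 31 (frames 557442–575423) with 15227 frames into that block.
The block's first minute is 1800 frames and the rest 1798 each; 15227 frames reaches minute 8, so 31 × 18 + 8 × 2 = 574 labels have been skipped so far.
Adding those back, label number 572669 + 574 = 573243 at 30 labels/s is 19108 s + 3 f = 5 h 18 min 28 s frame 3, i.e. 05:18:28;03.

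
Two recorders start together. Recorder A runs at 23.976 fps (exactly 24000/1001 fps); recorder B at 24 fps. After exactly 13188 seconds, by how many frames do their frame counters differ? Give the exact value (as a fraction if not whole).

45216/143 frames

A emits 24000/1001 × 13188 = 45216000/143 frames; B emits 24 × 13188 = 316512.
Difference = 45216/143 frames (≈ 316.1958); B is ahead of A.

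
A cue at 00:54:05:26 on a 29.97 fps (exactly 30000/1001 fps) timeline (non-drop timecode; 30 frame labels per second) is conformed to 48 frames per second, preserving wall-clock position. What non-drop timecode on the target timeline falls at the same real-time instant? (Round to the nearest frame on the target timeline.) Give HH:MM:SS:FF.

Source frame index: (0×3600 + 54×60 + 5) × 30 + 26 = 97376.
Real time: 97376 / (30000/1001) = 6092086/1875 s.
Target frame: (6092086/1875) × (48) = 97473376/625 ≈ 155957.402 → 155957.
At 48 labels/s: frame 155957 → 00:54:09:05.

00:54:09:05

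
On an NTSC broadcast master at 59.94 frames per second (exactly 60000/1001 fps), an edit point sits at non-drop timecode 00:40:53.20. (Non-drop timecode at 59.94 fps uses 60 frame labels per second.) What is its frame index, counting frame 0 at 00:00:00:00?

147200

Total seconds to the label: (0 × 3600 + 40 × 60 + 53) = 2453.
Frame index = 2453 × 60 + 20 = 147200.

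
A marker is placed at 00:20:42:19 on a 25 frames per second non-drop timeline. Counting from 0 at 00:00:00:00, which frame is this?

frame 31069

Total seconds to the label: (0 × 3600 + 20 × 60 + 42) = 1242.
Frame index = 1242 × 25 + 19 = 31069.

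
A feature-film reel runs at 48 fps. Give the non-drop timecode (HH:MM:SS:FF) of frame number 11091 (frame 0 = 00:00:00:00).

00:03:51:03

11091 ÷ 48 = 231 full seconds, remainder 3 frames.
231 s = 0 h 3 min 51 s.
Timecode: 00:03:51:03.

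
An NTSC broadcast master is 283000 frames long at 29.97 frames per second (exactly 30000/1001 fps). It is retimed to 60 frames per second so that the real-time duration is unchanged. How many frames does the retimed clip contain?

566566 frames

Target frames = source frames × (target rate / source rate) = 283000 × (60)/(30000/1001) = 283000 × 1001/500 = 566566.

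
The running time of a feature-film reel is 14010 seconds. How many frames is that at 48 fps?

672480 frames

Frames = 14010 × 48 = 672480.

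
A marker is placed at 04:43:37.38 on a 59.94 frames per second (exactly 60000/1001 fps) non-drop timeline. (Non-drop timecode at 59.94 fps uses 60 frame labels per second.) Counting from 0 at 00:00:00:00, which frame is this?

frame 1021058

Total seconds to the label: (4 × 3600 + 43 × 60 + 37) = 17017.
Frame index = 17017 × 60 + 38 = 1021058.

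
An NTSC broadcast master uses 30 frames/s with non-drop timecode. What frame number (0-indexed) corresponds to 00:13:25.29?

Total seconds to the label: (0 × 3600 + 13 × 60 + 25) = 805.
Frame index = 805 × 30 + 29 = 24179.

frame 24179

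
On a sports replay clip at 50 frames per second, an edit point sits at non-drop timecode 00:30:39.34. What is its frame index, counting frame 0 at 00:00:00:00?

frame 91984

Total seconds to the label: (0 × 3600 + 30 × 60 + 39) = 1839.
Frame index = 1839 × 50 + 34 = 91984.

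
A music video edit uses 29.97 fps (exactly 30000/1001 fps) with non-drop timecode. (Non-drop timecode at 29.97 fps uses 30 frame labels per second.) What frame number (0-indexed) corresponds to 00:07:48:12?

Total seconds to the label: (0 × 3600 + 7 × 60 + 48) = 468.
Frame index = 468 × 30 + 12 = 14052.

14052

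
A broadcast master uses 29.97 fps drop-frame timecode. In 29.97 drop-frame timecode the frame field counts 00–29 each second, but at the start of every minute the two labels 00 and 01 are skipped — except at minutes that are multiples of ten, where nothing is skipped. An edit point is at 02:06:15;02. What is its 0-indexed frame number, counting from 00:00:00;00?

227024

As if non-drop at 30 labels/s: (2 × 3600 + 6 × 60 + 15) × 30 + 2 = 227252.
Minute boundaries passed: 126; those not divisible by 10: 126 − 12 = 114; dropped labels = 2 × 114 = 228.
Actual frame index = 227252 − 228 = 227024.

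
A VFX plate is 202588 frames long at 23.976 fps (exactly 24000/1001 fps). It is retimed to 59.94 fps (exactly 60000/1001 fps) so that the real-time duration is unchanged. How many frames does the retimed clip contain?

506470 frames

Target frames = source frames × (target rate / source rate) = 202588 × (60000/1001)/(24000/1001) = 202588 × 5/2 = 506470.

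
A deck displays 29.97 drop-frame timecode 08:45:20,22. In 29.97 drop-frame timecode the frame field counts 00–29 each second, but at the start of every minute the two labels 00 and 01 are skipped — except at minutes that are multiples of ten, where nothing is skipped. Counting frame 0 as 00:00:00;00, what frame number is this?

As if non-drop at 30 labels/s: (8 × 3600 + 45 × 60 + 20) × 30 + 22 = 945622.
Minute boundaries passed: 525; those not divisible by 10: 525 − 52 = 473; dropped labels = 2 × 473 = 946.
Actual frame index = 945622 − 946 = 944676.

944676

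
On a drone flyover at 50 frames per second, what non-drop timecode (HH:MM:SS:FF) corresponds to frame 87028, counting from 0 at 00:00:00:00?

00:29:00:28

87028 ÷ 50 = 1740 full seconds, remainder 28 frames.
1740 s = 0 h 29 min 0 s.
Timecode: 00:29:00:28.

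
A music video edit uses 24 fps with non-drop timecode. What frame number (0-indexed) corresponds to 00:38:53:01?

Total seconds to the label: (0 × 3600 + 38 × 60 + 53) = 2333.
Frame index = 2333 × 24 + 1 = 55993.

55993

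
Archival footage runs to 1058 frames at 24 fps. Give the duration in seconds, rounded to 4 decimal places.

44.0833 seconds

Running time = 1058 × 1/24 = 529/12 s ≈ 44.0833 s.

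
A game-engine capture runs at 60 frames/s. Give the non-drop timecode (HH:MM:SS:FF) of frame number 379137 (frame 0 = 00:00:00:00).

01:45:18:57

379137 ÷ 60 = 6318 full seconds, remainder 57 frames.
6318 s = 1 h 45 min 18 s.
Timecode: 01:45:18:57.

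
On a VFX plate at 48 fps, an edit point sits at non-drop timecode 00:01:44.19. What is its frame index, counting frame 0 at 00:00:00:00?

frame 5011

Total seconds to the label: (0 × 3600 + 1 × 60 + 44) = 104.
Frame index = 104 × 48 + 19 = 5011.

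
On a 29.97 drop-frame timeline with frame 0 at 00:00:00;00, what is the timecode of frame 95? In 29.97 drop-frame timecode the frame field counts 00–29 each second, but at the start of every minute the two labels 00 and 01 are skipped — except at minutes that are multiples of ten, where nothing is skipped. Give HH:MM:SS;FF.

00:00:03;05

Ten DF minutes hold 17982 frames, so frame 95 lies in block 0 (frames 0–17981) with 95 frames into that block.
The block's first minute is 1800 frames and the rest 1798 each; 95 frames reaches minute 0, so 0 × 18 + 0 × 2 = 0 labels have been skipped so far.
Adding those back, label number 95 + 0 = 95 at 30 labels/s is 3 s + 5 f = 0 h 0 min 3 s frame 5, i.e. 00:00:03;05.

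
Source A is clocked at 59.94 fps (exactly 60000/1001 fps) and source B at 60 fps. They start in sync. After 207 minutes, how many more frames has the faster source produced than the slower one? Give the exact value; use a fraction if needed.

207 min = 12420 s.
A emits 60000/1001 × 12420 = 745200000/1001 frames; B emits 60 × 12420 = 745200.
Difference = 745200/1001 frames (≈ 744.4555); B is ahead of A.

745200/1001 frames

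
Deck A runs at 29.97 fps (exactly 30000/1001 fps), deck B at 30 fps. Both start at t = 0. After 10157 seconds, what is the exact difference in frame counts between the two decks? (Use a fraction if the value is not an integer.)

A emits 30000/1001 × 10157 = 43530000/143 frames; B emits 30 × 10157 = 304710.
Difference = 43530/143 frames (≈ 304.4056); B is ahead of A.

43530/143 frames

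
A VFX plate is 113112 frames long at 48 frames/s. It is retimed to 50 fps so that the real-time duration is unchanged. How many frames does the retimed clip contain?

Target frames = source frames × (target rate / source rate) = 113112 × (50)/(48) = 113112 × 25/24 = 117825.

117825 frames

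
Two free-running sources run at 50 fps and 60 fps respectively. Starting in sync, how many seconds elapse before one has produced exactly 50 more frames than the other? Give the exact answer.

The gap grows by |60 − 50| = 10 frames per second.
Time for a 50-frame gap: 50 ÷ (10) = 5 s.

5 seconds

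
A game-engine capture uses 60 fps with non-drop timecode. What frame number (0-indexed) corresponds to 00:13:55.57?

50157

Total seconds to the label: (0 × 3600 + 13 × 60 + 55) = 835.
Frame index = 835 × 60 + 57 = 50157.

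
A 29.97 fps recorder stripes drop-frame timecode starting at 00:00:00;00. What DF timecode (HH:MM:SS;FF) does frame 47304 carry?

Each 10-minute DF block holds 10 × 60 × 30 − 9 × 2 = 17982 frames. 47304 ÷ 17982 → 2 full blocks, remainder 11340.
Within the partial block the first minute is 1800 frames and each further minute 1798, so 6 further minute boundaries passed. Total skipped labels = 18 × 2 + 2 × 6 = 48.
Non-drop label index = 47304 + 48 = 47352; at 30 labels/s that is 00:26:18:12, i.e. DF 00:26:18;12.

00:26:18;12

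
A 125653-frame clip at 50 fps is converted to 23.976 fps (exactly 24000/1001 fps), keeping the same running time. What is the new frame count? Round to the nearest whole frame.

Frames at target rate = 125653 × (24000/1001) / (50) = 5483040/91 ≈ 60253.187.
Nearest whole frame: 60253.

60253 frames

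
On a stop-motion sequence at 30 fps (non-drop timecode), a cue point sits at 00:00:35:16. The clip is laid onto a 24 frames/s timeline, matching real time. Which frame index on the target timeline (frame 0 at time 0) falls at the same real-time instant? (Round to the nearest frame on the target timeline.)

Source frame index: (0×3600 + 0×60 + 35) × 30 + 16 = 1066.
Real time: 1066 / (30) = 533/15 s.
Target frame: (533/15) × (24) = 4264/5 ≈ 852.800 → 853.

frame 853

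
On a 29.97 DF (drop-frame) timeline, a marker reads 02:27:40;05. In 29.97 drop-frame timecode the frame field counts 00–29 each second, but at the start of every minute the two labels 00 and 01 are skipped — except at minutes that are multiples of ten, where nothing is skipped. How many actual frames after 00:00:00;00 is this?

Complete 10-minute blocks: 14, each 17982 frames → 251748.
Remaining 7 whole minutes in the current block: 1800 + 6 × 1798 = 12588 frames.
Within the current minute: 40 × 30 + 5 − 2 = 1203 (labels ;00/;01 skipped at this minute). Total = 251748 + 12588 + 1203 = 265539.

265539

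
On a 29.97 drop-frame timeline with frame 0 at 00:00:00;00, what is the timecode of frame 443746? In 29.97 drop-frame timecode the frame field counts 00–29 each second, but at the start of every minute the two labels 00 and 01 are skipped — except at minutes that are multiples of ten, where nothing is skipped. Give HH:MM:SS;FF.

Ten DF minutes hold 17982 frames, so frame 443746 lies in block 24 (frames 431568–449549) with 12178 frames into that block.
The block's first minute is 1800 frames and the rest 1798 each; 12178 frames reaches minute 6, so 24 × 18 + 6 × 2 = 444 labels have been skipped so far.
Adding those back, label number 443746 + 444 = 444190 at 30 labels/s is 14806 s + 10 f = 4 h 6 min 46 s frame 10, i.e. 04:06:46;10.

04:06:46;10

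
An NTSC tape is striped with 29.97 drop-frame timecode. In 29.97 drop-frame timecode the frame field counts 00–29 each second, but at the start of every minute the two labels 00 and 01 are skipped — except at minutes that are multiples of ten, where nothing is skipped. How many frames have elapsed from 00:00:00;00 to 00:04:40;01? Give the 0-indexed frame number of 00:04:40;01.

8393

As if non-drop at 30 labels/s: (0 × 3600 + 4 × 60 + 40) × 30 + 1 = 8401.
Minute boundaries passed: 4; those not divisible by 10: 4 − 0 = 4; dropped labels = 2 × 4 = 8.
Actual frame index = 8401 − 8 = 8393.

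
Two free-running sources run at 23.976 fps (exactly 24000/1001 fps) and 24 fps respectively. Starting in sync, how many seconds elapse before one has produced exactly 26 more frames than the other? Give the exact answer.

The gap grows by |24 − 24000/1001| = 24/1001 frames per second.
Time for a 26-frame gap: 26 ÷ (24/1001) = 13013/12 s.

13013/12 seconds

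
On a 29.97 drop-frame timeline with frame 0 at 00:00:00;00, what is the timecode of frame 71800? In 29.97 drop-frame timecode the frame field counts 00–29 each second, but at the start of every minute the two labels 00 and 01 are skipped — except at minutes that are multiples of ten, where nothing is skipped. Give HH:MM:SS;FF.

Each 10-minute DF block holds 10 × 60 × 30 − 9 × 2 = 17982 frames. 71800 ÷ 17982 → 3 full blocks, remainder 17854.
Within the partial block the first minute is 1800 frames and each further minute 1798, so 9 further minute boundaries passed. Total skipped labels = 18 × 3 + 2 × 9 = 72.
Non-drop label index = 71800 + 72 = 71872; at 30 labels/s that is 00:39:55:22, i.e. DF 00:39:55;22.

00:39:55;22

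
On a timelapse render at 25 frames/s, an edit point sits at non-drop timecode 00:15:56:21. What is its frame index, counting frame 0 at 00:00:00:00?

23921

Total seconds to the label: (0 × 3600 + 15 × 60 + 56) = 956.
Frame index = 956 × 25 + 21 = 23921.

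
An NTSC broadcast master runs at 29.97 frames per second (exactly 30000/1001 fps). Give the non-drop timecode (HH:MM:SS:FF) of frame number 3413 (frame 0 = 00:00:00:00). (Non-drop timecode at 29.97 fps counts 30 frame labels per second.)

3413 ÷ 30 = 113 full seconds, remainder 23 frames.
113 s = 0 h 1 min 53 s.
Timecode: 00:01:53:23.

00:01:53:23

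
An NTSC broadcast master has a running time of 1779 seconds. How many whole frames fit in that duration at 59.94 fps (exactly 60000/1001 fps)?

Frames = 1779 × 60000/1001 = 106740000/1001 ≈ 106633.3666.
Complete frames: 106633.

106633 frames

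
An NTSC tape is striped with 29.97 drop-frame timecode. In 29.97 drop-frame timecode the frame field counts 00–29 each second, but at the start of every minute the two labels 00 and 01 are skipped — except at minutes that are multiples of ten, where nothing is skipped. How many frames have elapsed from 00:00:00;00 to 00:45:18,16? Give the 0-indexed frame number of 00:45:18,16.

81474

As if non-drop at 30 labels/s: (0 × 3600 + 45 × 60 + 18) × 30 + 16 = 81556.
Minute boundaries passed: 45; those not divisible by 10: 45 − 4 = 41; dropped labels = 2 × 41 = 82.
Actual frame index = 81556 − 82 = 81474.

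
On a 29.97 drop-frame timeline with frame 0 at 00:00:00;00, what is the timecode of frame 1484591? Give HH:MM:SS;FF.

Each 10-minute DF block holds 10 × 60 × 30 − 9 × 2 = 17982 frames. 1484591 ÷ 17982 → 82 full blocks, remainder 10067.
Within the partial block the first minute is 1800 frames and each further minute 1798, so 5 further minute boundaries passed. Total skipped labels = 18 × 82 + 2 × 5 = 1486.
Non-drop label index = 1484591 + 1486 = 1486077; at 30 labels/s that is 13:45:35:27, i.e. DF 13:45:35;27.

13:45:35;27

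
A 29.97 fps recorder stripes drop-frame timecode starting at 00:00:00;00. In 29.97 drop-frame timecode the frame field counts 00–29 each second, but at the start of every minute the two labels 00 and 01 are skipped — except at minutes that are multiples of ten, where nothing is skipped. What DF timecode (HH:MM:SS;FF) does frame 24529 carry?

Each 10-minute DF block holds 10 × 60 × 30 − 9 × 2 = 17982 frames. 24529 ÷ 17982 → 1 full block, remainder 6547.
Within the partial block the first minute is 1800 frames and each further minute 1798, so 3 further minute boundaries passed. Total skipped labels = 18 × 1 + 2 × 3 = 24.
Non-drop label index = 24529 + 24 = 24553; at 30 labels/s that is 00:13:38:13, i.e. DF 00:13:38;13.

00:13:38;13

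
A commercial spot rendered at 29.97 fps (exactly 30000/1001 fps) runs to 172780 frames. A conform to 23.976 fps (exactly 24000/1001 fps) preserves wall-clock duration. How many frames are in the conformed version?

Target frames = source frames × (target rate / source rate) = 172780 × (24000/1001)/(30000/1001) = 172780 × 4/5 = 138224.

138224 frames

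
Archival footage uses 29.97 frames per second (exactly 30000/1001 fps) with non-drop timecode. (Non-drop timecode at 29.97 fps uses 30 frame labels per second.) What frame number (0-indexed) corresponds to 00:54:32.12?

98172

Total seconds to the label: (0 × 3600 + 54 × 60 + 32) = 3272.
Frame index = 3272 × 30 + 12 = 98172.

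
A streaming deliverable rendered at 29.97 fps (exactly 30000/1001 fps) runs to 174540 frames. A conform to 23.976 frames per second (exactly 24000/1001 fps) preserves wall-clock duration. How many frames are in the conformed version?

139632 frames

Target frames = source frames × (target rate / source rate) = 174540 × (24000/1001)/(30000/1001) = 174540 × 4/5 = 139632.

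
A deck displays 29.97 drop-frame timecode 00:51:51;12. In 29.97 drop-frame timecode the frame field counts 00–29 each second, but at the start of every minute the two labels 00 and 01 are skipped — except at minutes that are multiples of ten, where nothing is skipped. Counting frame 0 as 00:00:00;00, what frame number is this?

As if non-drop at 30 labels/s: (0 × 3600 + 51 × 60 + 51) × 30 + 12 = 93342.
Minute boundaries passed: 51; those not divisible by 10: 51 − 5 = 46; dropped labels = 2 × 46 = 92.
Actual frame index = 93342 − 92 = 93250.

93250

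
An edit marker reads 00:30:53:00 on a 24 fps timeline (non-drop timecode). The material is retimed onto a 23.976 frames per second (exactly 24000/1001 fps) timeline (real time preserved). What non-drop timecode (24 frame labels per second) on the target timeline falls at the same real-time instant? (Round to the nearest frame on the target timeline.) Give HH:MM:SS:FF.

00:30:51:04

Source frame index: (0×3600 + 30×60 + 53) × 24 + 0 = 44472.
Real time: 44472 / (24) = 1853 s.
Target frame: (1853) × (24000/1001) = 44472000/1001 ≈ 44427.572 → 44428.
At 24 labels/s: frame 44428 → 00:30:51:04.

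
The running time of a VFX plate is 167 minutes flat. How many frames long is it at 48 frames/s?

167 min = 10020 s.
Frames = 10020 × 48 = 480960.

480960 frames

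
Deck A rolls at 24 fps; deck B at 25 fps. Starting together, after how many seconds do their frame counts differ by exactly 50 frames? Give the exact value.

50 seconds

The gap grows by |25 − 24| = 1 frame per second.
Time for a 50-frame gap: 50 ÷ (1) = 50 s.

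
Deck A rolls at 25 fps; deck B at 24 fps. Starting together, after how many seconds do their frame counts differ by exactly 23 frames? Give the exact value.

23 seconds

The gap grows by |24 − 25| = 1 frame per second.
Time for a 23-frame gap: 23 ÷ (1) = 23 s.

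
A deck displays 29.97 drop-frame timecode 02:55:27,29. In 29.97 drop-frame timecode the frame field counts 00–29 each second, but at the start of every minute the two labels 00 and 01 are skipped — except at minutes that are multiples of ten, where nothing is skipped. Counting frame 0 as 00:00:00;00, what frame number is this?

315523

As if non-drop at 30 labels/s: (2 × 3600 + 55 × 60 + 27) × 30 + 29 = 315839.
Minute boundaries passed: 175; those not divisible by 10: 175 − 17 = 158; dropped labels = 2 × 158 = 316.
Actual frame index = 315839 − 316 = 315523.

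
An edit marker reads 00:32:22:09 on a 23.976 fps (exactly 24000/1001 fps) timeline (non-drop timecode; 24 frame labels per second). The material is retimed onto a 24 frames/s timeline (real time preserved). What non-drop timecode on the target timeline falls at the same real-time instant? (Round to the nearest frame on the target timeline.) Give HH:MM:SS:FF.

00:32:24:08

Source frame index: (0×3600 + 32×60 + 22) × 24 + 9 = 46617.
Real time: 46617 / (24000/1001) = 15554539/8000 s.
Target frame: (15554539/8000) × (24) = 46663617/1000 ≈ 46663.617 → 46664.
At 24 labels/s: frame 46664 → 00:32:24:08.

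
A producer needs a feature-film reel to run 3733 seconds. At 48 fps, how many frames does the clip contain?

Frames = 3733 × 48 = 179184.

179184 frames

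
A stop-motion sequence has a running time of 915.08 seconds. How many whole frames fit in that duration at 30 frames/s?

Frames = 915.08 × 30 = 137262/5 ≈ 27452.4000.
Complete frames: 27452.

27452 frames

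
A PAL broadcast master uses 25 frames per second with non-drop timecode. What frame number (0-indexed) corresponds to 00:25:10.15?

37765

Total seconds to the label: (0 × 3600 + 25 × 60 + 10) = 1510.
Frame index = 1510 × 25 + 15 = 37765.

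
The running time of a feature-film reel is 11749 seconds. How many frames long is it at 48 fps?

563952 frames

Frames = 11749 × 48 = 563952.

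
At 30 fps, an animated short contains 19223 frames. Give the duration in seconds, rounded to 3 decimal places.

640.767 seconds

Running time = 19223 × 1/30 = 19223/30 s ≈ 640.767 s.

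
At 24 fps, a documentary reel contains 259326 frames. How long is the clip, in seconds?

Running time = 259326 / (24) = 10805.25 s.

10805.25 seconds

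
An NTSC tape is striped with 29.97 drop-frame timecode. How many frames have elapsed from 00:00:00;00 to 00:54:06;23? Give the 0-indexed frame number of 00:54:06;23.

Complete 10-minute blocks: 5, each 17982 frames → 89910.
Remaining 4 whole minutes in the current block: 1800 + 3 × 1798 = 7194 frames.
Within the current minute: 6 × 30 + 23 − 2 = 201 (labels ;00/;01 skipped at this minute). Total = 89910 + 7194 + 201 = 97305.

97305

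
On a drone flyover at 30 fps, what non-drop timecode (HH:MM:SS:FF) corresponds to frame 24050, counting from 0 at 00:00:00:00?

24050 ÷ 30 = 801 full seconds, remainder 20 frames.
801 s = 0 h 13 min 21 s.
Timecode: 00:13:21:20.

00:13:21:20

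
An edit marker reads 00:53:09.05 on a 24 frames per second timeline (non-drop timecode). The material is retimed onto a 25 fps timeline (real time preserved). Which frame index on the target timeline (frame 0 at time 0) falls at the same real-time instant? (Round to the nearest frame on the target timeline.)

frame 79730

Source frame index: (0×3600 + 53×60 + 9) × 24 + 5 = 76541.
Real time: 76541 / (24) = 76541/24 s.
Target frame: (76541/24) × (25) = 1913525/24 ≈ 79730.208 → 79730.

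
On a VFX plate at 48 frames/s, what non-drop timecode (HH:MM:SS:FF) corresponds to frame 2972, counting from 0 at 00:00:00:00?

2972 ÷ 48 = 61 full seconds, remainder 44 frames.
61 s = 0 h 1 min 1 s.
Timecode: 00:01:01:44.

00:01:01:44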